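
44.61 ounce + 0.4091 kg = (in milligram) 1.674e+06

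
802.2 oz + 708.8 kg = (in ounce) 2.58e+04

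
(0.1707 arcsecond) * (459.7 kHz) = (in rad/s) 0.3804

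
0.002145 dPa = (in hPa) 2.145e-06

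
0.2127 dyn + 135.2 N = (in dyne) 1.352e+07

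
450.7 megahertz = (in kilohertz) 4.507e+05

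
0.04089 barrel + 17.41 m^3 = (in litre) 1.742e+04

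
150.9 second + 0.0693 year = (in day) 25.3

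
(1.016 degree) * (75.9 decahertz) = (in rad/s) 13.46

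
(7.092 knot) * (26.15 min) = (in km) 5.724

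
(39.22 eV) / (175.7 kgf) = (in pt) 1.034e-17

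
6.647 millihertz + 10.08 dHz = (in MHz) 1.015e-06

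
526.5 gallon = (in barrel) 12.54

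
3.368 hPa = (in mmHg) 2.526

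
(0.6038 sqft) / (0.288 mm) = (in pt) 5.521e+05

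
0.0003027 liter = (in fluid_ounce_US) 0.01024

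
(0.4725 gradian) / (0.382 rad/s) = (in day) 2.249e-07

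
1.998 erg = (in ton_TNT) 4.775e-17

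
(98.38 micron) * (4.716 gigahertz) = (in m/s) 4.64e+05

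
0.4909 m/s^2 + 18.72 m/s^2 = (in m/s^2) 19.21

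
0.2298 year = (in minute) 1.208e+05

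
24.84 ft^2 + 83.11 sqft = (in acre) 0.002478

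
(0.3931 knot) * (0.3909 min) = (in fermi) 4.743e+15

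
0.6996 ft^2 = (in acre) 1.606e-05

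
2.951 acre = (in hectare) 1.194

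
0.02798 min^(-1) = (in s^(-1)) 0.0004663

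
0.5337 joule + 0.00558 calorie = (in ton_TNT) 1.331e-10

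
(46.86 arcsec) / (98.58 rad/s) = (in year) 7.308e-14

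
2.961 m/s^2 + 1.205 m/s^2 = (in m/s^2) 4.166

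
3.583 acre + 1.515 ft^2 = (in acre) 3.583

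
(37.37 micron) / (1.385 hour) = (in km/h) 2.698e-08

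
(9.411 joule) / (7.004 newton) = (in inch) 52.9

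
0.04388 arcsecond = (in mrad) 0.0002127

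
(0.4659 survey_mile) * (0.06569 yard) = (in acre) 0.01113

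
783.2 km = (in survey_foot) 2.57e+06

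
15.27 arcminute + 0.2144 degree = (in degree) 0.4689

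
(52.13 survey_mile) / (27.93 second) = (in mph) 6719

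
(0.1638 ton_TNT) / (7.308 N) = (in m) 9.378e+07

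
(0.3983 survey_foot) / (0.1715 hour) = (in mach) 5.775e-07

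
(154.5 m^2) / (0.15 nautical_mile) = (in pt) 1577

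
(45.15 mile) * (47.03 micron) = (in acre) 0.0008444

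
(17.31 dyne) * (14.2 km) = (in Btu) 0.00233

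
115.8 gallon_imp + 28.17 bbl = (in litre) 5005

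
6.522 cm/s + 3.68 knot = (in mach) 0.005751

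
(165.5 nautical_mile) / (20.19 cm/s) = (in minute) 2.53e+04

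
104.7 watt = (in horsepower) 0.1404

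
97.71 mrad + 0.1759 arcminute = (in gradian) 6.224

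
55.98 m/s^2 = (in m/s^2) 55.98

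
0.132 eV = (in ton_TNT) 5.055e-30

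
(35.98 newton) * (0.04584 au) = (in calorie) 5.897e+10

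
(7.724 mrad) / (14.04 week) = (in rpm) 8.686e-09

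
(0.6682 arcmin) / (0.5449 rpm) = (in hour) 9.462e-07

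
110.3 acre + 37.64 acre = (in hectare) 59.87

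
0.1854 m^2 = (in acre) 4.581e-05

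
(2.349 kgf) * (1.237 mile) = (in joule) 4.586e+04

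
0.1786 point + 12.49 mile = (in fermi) 2.01e+19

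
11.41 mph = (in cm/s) 510.1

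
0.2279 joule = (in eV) 1.422e+18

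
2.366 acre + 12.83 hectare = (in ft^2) 1.484e+06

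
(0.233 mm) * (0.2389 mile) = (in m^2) 0.08958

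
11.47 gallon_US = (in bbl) 0.2731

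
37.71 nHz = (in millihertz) 3.771e-05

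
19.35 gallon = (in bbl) 0.4607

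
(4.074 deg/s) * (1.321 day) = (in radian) 8115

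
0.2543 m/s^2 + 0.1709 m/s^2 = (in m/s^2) 0.4252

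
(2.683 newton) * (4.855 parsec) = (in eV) 2.509e+36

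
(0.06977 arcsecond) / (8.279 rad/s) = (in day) 4.729e-13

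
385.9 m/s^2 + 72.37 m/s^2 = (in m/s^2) 458.3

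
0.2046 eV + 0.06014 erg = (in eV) 3.754e+10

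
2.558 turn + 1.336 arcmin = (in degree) 920.9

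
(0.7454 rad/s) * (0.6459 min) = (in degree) 1655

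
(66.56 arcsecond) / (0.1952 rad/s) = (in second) 0.001653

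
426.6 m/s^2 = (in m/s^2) 426.6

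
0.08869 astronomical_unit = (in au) 0.08869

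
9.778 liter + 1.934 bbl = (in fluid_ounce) 1.073e+04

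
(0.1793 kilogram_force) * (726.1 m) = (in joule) 1277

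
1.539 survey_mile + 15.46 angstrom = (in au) 1.656e-08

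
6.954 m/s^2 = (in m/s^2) 6.954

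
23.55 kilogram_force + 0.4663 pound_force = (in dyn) 2.33e+07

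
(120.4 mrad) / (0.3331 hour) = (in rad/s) 0.0001004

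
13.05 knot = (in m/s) 6.714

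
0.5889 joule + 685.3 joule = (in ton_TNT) 1.639e-07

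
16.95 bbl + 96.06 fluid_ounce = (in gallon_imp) 593.4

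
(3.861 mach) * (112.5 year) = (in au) 31.18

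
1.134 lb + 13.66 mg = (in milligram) 5.144e+05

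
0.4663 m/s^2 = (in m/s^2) 0.4663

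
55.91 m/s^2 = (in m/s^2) 55.91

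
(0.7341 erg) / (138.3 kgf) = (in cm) 5.413e-09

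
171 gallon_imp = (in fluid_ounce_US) 2.629e+04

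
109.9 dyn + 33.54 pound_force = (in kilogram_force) 15.21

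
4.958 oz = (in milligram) 1.406e+05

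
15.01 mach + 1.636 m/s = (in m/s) 5113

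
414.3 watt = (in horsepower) 0.5556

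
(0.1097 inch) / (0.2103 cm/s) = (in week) 2.191e-06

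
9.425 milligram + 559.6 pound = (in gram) 2.538e+05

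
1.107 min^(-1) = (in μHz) 1.845e+04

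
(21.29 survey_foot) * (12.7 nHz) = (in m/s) 8.241e-08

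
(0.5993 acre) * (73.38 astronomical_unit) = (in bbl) 1.675e+17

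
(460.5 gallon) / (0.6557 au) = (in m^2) 1.777e-11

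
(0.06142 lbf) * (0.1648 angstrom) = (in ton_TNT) 1.076e-21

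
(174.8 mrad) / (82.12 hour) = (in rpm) 5.646e-06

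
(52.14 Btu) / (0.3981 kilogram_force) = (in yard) 1.541e+04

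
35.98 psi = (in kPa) 248.1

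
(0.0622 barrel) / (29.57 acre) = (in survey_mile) 5.135e-11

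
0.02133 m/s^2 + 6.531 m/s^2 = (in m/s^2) 6.552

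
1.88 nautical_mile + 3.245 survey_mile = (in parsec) 2.821e-13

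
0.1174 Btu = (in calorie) 29.6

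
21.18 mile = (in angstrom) 3.409e+14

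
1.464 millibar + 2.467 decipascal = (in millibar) 1.466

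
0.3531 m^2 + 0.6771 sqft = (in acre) 0.0001028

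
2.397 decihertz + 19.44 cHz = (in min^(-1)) 26.05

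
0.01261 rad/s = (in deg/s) 0.7225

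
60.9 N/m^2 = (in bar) 0.000609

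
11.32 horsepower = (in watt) 8441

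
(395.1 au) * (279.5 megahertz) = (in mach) 4.852e+19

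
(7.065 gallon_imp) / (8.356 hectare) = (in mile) 2.388e-10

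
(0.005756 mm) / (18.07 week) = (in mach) 1.547e-15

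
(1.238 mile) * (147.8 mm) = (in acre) 0.07277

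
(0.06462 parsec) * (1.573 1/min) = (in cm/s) 5.228e+15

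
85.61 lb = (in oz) 1370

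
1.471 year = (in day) 536.9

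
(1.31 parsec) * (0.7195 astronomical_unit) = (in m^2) 4.351e+27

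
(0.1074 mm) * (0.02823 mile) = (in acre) 1.206e-06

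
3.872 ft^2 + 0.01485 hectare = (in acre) 0.03678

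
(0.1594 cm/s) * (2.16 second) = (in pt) 9.76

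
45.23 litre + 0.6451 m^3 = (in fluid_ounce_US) 2.334e+04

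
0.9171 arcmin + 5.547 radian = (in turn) 0.8829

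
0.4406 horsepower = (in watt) 328.6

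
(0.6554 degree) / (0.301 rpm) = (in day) 4.2e-06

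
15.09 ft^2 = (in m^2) 1.402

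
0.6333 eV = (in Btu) 9.617e-23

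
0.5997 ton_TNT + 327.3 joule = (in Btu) 2.378e+06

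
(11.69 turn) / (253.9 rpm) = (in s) 2.763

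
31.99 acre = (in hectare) 12.95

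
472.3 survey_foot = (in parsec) 4.665e-15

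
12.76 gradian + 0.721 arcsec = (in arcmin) 689.1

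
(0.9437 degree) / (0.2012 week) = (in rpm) 1.293e-06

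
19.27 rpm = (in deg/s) 115.6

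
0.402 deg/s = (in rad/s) 0.007016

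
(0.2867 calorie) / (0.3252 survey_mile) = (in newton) 0.002292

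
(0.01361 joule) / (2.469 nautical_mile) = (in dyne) 0.2976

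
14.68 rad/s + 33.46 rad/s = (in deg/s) 2758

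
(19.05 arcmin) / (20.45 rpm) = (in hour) 7.188e-07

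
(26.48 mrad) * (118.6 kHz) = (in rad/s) 3141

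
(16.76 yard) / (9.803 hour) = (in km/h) 0.001563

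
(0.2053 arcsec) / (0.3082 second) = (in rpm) 3.084e-05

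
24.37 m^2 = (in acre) 0.006022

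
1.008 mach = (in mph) 767.8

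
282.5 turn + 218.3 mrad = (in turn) 282.5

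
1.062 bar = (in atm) 1.048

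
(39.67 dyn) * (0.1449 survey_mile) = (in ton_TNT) 2.211e-11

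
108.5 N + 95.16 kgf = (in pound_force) 234.2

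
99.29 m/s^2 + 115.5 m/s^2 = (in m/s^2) 214.8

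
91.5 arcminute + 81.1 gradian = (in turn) 0.207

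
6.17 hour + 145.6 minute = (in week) 0.05117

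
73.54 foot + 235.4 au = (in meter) 3.522e+13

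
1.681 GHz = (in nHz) 1.681e+18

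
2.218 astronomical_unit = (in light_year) 3.507e-05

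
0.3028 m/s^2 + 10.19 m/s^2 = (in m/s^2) 10.49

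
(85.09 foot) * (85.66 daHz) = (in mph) 4.97e+04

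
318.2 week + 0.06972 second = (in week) 318.2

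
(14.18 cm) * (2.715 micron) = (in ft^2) 4.144e-06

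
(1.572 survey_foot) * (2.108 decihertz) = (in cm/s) 10.1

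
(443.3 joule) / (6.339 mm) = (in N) 6.993e+04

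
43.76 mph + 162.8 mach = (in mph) 1.24e+05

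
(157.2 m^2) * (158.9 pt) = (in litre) 8812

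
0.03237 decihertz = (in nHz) 3.237e+06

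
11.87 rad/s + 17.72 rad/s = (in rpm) 282.6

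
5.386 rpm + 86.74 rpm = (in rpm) 92.13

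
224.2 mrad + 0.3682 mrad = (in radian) 0.2246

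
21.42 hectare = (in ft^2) 2.306e+06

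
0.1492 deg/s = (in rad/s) 0.002604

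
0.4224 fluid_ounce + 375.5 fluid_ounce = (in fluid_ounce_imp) 391.3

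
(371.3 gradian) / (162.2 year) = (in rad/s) 1.14e-09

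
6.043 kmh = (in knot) 3.263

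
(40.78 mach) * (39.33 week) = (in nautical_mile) 1.783e+08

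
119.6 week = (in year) 2.294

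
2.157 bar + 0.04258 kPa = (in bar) 2.157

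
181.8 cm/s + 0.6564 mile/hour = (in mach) 0.006201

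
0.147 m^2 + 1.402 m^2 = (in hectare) 0.0001549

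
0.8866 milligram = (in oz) 3.127e-05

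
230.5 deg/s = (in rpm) 38.42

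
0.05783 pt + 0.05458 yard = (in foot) 0.1638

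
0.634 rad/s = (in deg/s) 36.33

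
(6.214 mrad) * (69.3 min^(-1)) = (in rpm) 0.06854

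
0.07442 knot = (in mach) 0.0001124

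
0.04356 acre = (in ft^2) 1897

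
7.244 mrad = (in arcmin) 24.9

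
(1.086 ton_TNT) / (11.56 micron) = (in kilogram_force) 4.008e+13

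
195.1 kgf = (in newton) 1913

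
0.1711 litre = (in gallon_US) 0.0452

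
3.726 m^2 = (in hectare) 0.0003726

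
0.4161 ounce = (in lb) 0.02601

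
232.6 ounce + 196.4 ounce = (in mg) 1.216e+07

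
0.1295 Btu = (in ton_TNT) 3.266e-08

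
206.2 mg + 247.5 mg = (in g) 0.4537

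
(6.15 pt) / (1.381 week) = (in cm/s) 2.598e-07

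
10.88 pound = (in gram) 4935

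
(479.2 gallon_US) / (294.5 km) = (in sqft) 6.63e-05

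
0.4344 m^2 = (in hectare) 4.344e-05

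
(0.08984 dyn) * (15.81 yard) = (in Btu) 1.231e-08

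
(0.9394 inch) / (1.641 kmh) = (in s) 0.05235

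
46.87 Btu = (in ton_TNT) 1.182e-05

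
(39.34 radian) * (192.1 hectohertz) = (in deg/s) 4.33e+07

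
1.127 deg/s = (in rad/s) 0.01967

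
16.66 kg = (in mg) 1.666e+07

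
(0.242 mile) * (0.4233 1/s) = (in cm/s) 1.649e+04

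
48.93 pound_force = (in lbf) 48.93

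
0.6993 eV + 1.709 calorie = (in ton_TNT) 1.709e-09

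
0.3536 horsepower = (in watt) 263.7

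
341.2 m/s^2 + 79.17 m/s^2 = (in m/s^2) 420.4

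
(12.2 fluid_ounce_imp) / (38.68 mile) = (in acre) 1.376e-12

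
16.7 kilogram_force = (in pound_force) 36.82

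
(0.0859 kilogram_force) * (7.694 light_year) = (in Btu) 5.812e+13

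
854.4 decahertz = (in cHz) 8.544e+05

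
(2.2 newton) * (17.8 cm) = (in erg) 3.916e+06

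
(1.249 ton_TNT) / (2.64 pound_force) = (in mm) 4.45e+11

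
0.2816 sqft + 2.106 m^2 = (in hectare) 0.0002132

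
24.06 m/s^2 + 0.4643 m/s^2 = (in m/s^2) 24.52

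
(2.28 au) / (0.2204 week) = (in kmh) 9.212e+06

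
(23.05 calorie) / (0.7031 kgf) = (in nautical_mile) 0.007552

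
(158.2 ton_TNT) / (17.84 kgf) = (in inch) 1.49e+11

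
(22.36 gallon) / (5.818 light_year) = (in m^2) 1.538e-18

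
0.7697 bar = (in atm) 0.7596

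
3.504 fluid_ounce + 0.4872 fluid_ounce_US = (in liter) 0.118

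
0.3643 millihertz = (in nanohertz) 3.643e+05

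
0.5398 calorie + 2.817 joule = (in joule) 5.076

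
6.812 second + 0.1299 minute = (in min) 0.2434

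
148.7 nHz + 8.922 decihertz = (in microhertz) 8.922e+05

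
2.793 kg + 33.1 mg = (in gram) 2793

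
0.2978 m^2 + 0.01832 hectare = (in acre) 0.04534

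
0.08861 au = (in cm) 1.326e+12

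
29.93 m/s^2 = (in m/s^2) 29.93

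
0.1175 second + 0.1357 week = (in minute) 1368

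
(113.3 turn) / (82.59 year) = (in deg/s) 1.566e-05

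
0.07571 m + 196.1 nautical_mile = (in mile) 225.7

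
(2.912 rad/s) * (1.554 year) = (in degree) 8.177e+09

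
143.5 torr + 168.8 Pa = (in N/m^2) 1.93e+04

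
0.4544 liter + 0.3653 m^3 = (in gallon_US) 96.62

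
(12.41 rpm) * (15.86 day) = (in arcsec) 3.673e+11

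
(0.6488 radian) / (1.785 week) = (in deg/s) 3.443e-05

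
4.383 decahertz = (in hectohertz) 0.4383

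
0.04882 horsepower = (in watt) 36.41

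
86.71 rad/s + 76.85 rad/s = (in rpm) 1562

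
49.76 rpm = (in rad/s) 5.211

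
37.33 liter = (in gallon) 9.862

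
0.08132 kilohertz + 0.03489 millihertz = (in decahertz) 8.132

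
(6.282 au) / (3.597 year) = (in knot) 1.61e+04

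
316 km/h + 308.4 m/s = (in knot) 770.1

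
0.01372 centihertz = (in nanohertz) 1.372e+05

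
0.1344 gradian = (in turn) 0.000336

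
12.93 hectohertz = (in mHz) 1.293e+06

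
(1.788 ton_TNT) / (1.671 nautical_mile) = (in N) 2.417e+06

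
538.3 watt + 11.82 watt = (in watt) 550.1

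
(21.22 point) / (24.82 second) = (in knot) 0.0005863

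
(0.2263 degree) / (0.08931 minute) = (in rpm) 0.007039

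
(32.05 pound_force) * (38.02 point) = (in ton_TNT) 4.57e-10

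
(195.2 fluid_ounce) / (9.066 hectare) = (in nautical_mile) 3.438e-11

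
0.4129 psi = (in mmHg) 21.35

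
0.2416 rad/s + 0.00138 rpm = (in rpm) 2.308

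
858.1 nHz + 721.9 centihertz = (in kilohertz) 0.007219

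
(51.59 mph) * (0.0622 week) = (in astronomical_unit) 5.799e-06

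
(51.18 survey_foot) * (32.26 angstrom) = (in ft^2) 5.417e-07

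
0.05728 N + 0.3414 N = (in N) 0.3987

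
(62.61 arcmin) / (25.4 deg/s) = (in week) 6.793e-08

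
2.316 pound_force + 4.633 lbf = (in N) 30.91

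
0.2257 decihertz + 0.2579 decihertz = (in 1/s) 0.04836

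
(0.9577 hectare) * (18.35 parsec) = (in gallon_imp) 1.193e+24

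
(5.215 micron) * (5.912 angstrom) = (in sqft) 3.319e-14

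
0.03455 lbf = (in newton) 0.1537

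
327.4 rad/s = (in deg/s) 1.876e+04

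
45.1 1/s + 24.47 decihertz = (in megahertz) 4.755e-05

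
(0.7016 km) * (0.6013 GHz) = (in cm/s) 4.219e+13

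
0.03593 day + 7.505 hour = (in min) 502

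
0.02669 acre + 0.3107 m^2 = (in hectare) 0.01083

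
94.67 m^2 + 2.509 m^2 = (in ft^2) 1046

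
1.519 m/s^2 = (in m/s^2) 1.519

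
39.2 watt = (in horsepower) 0.05257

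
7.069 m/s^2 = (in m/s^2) 7.069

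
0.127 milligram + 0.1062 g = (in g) 0.1063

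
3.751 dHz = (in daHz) 0.03751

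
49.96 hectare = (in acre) 123.5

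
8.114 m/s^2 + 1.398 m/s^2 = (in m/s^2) 9.512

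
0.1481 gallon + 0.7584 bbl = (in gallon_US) 32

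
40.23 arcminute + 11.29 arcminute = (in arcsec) 3091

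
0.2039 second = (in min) 0.003398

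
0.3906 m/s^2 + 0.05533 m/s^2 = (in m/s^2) 0.4459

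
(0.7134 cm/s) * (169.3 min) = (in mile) 0.04503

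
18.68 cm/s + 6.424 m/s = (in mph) 14.79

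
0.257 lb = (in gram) 116.6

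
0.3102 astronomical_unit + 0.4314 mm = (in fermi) 4.641e+25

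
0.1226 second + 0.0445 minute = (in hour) 0.0007757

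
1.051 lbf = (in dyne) 4.675e+05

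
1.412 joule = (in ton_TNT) 3.375e-10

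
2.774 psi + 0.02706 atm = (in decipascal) 2.187e+05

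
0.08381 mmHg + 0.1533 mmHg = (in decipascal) 316.1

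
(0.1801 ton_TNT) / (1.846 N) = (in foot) 1.339e+09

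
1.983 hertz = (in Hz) 1.983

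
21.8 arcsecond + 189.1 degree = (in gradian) 210.1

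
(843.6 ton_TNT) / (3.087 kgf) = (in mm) 1.166e+14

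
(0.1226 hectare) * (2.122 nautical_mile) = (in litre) 4.818e+09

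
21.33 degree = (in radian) 0.3723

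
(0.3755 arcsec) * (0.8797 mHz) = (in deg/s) 9.176e-08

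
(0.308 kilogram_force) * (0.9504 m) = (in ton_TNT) 6.861e-10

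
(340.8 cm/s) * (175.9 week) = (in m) 3.626e+08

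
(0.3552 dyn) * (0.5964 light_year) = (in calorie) 4.79e+09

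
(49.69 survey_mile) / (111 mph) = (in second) 1612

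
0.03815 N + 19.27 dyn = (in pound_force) 0.00862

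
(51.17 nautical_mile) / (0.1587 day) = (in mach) 0.0203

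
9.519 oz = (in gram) 269.9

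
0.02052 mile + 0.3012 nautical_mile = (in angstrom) 5.908e+12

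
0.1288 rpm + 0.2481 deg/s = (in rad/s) 0.01782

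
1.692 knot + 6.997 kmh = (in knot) 5.47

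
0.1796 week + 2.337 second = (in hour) 30.17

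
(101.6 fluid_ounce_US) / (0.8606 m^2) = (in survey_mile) 2.169e-06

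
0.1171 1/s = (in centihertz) 11.71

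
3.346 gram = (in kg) 0.003346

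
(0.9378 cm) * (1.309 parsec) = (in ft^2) 4.077e+15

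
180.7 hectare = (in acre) 446.5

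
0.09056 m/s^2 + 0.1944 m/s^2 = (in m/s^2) 0.285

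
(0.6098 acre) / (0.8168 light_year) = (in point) 9.052e-10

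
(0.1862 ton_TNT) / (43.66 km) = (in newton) 1.784e+04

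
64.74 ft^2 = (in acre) 0.001486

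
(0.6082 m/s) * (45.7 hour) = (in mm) 1.001e+08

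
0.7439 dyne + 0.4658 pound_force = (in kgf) 0.2113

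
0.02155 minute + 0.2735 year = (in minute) 1.438e+05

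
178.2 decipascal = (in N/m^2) 17.82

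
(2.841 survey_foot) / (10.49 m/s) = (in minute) 0.001376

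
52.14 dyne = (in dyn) 52.14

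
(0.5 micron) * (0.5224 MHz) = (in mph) 0.5843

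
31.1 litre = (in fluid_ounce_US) 1052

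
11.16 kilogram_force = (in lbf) 24.6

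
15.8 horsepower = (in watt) 1.178e+04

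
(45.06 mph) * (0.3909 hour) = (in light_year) 2.996e-12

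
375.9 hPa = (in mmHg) 281.9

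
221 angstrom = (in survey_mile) 1.373e-11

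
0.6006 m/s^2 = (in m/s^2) 0.6006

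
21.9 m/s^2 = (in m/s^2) 21.9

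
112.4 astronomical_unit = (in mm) 1.681e+16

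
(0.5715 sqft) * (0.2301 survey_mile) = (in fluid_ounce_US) 6.648e+05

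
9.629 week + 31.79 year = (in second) 1.008e+09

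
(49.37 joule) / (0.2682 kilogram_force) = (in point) 5.321e+04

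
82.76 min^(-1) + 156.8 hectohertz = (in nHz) 1.568e+13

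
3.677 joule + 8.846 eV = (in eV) 2.295e+19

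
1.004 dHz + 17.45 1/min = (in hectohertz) 0.003912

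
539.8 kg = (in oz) 1.904e+04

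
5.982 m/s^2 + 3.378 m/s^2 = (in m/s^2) 9.36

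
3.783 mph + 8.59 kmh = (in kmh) 14.68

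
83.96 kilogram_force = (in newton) 823.4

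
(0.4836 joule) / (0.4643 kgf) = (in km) 0.0001062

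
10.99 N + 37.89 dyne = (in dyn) 1.099e+06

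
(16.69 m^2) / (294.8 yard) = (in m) 0.06191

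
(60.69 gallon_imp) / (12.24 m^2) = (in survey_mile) 1.401e-05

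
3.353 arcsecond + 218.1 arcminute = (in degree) 3.636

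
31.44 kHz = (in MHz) 0.03144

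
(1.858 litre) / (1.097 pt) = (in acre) 0.001186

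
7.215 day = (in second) 6.234e+05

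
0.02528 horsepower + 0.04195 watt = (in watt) 18.89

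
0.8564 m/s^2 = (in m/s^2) 0.8564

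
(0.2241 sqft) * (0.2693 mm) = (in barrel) 3.527e-05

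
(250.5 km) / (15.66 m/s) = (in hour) 4.443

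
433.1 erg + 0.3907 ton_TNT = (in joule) 1.635e+09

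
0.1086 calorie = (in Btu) 0.0004307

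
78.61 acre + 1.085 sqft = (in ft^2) 3.424e+06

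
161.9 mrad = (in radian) 0.1619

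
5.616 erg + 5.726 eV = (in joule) 5.616e-07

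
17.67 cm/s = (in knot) 0.3435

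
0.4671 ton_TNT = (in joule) 1.954e+09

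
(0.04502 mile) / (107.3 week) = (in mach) 3.279e-09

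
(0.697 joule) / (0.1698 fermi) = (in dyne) 4.105e+20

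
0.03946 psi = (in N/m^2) 272.1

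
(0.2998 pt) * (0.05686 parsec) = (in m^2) 1.856e+11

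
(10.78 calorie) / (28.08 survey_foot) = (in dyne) 5.27e+05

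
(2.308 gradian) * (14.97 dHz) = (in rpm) 0.5183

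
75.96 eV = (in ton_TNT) 2.909e-27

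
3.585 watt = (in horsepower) 0.004808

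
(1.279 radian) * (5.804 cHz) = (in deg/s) 4.253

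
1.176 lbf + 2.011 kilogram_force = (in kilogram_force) 2.544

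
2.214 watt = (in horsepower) 0.002969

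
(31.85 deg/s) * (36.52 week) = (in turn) 1.954e+06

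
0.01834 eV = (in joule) 2.938e-21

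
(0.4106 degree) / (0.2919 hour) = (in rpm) 6.512e-05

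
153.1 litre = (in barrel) 0.963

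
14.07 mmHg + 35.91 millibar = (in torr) 41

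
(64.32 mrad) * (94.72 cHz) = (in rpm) 0.5818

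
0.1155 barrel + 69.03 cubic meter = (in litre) 6.905e+04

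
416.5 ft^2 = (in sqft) 416.5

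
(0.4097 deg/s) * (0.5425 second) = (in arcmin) 13.34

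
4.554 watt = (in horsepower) 0.006107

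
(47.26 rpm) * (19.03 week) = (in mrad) 5.696e+10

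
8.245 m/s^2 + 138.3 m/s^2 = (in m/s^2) 146.5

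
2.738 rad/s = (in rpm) 26.15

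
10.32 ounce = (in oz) 10.32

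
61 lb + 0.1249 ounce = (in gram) 2.767e+04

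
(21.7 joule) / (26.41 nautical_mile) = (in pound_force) 9.974e-05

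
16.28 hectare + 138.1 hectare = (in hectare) 154.4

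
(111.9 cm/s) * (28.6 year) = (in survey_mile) 6.271e+05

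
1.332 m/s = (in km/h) 4.795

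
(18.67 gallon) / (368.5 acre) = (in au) 3.168e-19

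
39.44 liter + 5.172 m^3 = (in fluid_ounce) 1.762e+05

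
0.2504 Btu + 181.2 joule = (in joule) 445.4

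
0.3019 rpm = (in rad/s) 0.03161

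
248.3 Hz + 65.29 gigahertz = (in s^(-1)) 6.529e+10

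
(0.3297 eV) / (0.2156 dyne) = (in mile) 1.522e-17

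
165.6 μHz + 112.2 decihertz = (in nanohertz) 1.122e+10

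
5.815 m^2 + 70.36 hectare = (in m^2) 7.036e+05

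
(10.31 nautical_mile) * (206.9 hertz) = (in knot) 7.679e+06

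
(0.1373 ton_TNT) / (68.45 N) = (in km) 8392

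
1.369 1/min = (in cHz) 2.282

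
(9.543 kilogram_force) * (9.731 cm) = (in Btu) 0.008632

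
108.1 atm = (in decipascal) 1.095e+08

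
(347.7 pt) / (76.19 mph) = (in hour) 1e-06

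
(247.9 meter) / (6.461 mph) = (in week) 0.0001419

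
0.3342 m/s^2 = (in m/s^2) 0.3342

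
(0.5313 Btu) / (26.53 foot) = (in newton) 69.32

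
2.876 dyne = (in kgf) 2.933e-06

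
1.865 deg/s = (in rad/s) 0.03255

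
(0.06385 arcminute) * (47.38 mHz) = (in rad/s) 8.8e-07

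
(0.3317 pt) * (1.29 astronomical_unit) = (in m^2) 2.258e+07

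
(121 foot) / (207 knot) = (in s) 0.3463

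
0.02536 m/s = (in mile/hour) 0.05673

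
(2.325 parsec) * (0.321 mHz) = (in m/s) 2.303e+13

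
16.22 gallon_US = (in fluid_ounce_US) 2076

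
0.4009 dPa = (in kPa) 4.009e-05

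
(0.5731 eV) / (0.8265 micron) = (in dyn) 1.111e-08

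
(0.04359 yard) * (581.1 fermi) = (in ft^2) 2.493e-13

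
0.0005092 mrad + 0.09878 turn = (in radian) 0.6207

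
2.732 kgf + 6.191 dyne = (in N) 26.79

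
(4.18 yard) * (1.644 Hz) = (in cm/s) 628.4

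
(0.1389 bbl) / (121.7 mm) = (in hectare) 1.815e-05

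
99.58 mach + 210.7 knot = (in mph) 7.609e+04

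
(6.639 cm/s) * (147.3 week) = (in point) 1.677e+10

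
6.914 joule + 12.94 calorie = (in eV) 3.811e+20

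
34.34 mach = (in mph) 2.616e+04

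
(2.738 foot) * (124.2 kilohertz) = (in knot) 2.015e+05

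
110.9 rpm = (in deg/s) 665.4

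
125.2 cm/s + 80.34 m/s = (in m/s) 81.59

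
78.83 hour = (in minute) 4730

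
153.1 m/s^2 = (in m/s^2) 153.1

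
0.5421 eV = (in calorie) 2.076e-20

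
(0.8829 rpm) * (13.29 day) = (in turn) 1.69e+04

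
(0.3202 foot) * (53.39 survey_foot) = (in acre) 0.0003925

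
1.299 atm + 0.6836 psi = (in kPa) 136.3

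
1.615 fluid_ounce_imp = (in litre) 0.04589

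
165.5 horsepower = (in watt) 1.234e+05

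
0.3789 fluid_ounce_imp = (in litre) 0.01077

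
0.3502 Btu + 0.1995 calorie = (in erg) 3.703e+09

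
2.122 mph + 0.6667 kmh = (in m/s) 1.134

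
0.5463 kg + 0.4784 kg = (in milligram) 1.025e+06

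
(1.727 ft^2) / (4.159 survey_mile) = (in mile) 1.489e-08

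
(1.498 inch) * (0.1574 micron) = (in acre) 1.48e-12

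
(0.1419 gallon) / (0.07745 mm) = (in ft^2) 74.65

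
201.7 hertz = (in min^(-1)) 1.21e+04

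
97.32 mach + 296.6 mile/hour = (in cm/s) 3.327e+06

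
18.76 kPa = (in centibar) 18.76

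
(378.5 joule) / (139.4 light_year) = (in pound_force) 6.452e-17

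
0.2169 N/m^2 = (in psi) 3.146e-05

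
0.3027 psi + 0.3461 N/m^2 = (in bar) 0.02087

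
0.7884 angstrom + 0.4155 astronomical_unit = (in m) 6.216e+10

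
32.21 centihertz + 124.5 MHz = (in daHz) 1.245e+07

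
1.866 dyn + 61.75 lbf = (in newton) 274.7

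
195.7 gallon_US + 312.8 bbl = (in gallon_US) 1.333e+04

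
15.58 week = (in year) 0.2988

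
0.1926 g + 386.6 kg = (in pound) 852.3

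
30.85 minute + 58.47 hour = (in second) 2.123e+05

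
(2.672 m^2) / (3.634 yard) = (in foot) 2.638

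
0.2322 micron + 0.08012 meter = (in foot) 0.2629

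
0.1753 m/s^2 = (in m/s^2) 0.1753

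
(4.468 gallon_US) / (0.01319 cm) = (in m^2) 128.2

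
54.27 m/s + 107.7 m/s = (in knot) 314.8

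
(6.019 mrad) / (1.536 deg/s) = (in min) 0.003742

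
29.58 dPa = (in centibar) 0.002958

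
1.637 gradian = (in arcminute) 88.4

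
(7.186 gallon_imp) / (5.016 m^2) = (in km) 6.513e-06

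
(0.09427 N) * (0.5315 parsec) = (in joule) 1.546e+15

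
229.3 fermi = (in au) 1.533e-24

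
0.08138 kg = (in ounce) 2.871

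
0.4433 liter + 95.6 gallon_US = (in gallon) 95.72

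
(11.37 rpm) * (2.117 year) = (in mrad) 7.949e+10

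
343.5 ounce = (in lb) 21.47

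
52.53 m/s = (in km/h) 189.1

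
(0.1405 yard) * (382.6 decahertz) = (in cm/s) 4.915e+04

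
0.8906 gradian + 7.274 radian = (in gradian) 464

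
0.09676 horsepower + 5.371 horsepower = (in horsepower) 5.468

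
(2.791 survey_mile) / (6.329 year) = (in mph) 5.034e-05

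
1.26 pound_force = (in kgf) 0.5715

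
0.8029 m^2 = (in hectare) 8.029e-05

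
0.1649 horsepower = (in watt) 123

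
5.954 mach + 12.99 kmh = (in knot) 3948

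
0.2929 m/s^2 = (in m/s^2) 0.2929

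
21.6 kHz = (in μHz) 2.16e+10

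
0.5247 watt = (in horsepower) 0.0007036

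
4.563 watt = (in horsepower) 0.006119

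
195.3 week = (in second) 1.181e+08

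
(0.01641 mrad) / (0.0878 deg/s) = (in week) 1.771e-08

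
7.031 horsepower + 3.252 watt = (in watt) 5246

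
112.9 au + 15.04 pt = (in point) 4.788e+16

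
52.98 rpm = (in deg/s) 317.9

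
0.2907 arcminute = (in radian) 8.456e-05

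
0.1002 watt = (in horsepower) 0.0001344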